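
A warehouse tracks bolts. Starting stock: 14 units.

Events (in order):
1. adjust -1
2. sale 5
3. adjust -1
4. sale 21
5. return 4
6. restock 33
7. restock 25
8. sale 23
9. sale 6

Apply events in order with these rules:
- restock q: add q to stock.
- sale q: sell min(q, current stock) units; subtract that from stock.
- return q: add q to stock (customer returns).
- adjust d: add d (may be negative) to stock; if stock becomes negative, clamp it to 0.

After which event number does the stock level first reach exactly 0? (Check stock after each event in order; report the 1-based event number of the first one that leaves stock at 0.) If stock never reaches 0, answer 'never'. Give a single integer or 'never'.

Processing events:
Start: stock = 14
  Event 1 (adjust -1): 14 + -1 = 13
  Event 2 (sale 5): sell min(5,13)=5. stock: 13 - 5 = 8. total_sold = 5
  Event 3 (adjust -1): 8 + -1 = 7
  Event 4 (sale 21): sell min(21,7)=7. stock: 7 - 7 = 0. total_sold = 12
  Event 5 (return 4): 0 + 4 = 4
  Event 6 (restock 33): 4 + 33 = 37
  Event 7 (restock 25): 37 + 25 = 62
  Event 8 (sale 23): sell min(23,62)=23. stock: 62 - 23 = 39. total_sold = 35
  Event 9 (sale 6): sell min(6,39)=6. stock: 39 - 6 = 33. total_sold = 41
Final: stock = 33, total_sold = 41

First zero at event 4.

Answer: 4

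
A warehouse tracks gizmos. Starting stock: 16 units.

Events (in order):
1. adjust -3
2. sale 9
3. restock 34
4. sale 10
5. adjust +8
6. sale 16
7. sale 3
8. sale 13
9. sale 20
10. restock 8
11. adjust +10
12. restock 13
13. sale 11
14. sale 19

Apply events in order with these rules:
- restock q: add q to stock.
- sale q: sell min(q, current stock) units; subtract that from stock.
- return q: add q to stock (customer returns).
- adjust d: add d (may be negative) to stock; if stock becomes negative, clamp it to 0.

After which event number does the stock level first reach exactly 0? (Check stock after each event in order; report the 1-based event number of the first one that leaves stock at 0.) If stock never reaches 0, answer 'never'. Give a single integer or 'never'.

Answer: 9

Derivation:
Processing events:
Start: stock = 16
  Event 1 (adjust -3): 16 + -3 = 13
  Event 2 (sale 9): sell min(9,13)=9. stock: 13 - 9 = 4. total_sold = 9
  Event 3 (restock 34): 4 + 34 = 38
  Event 4 (sale 10): sell min(10,38)=10. stock: 38 - 10 = 28. total_sold = 19
  Event 5 (adjust +8): 28 + 8 = 36
  Event 6 (sale 16): sell min(16,36)=16. stock: 36 - 16 = 20. total_sold = 35
  Event 7 (sale 3): sell min(3,20)=3. stock: 20 - 3 = 17. total_sold = 38
  Event 8 (sale 13): sell min(13,17)=13. stock: 17 - 13 = 4. total_sold = 51
  Event 9 (sale 20): sell min(20,4)=4. stock: 4 - 4 = 0. total_sold = 55
  Event 10 (restock 8): 0 + 8 = 8
  Event 11 (adjust +10): 8 + 10 = 18
  Event 12 (restock 13): 18 + 13 = 31
  Event 13 (sale 11): sell min(11,31)=11. stock: 31 - 11 = 20. total_sold = 66
  Event 14 (sale 19): sell min(19,20)=19. stock: 20 - 19 = 1. total_sold = 85
Final: stock = 1, total_sold = 85

First zero at event 9.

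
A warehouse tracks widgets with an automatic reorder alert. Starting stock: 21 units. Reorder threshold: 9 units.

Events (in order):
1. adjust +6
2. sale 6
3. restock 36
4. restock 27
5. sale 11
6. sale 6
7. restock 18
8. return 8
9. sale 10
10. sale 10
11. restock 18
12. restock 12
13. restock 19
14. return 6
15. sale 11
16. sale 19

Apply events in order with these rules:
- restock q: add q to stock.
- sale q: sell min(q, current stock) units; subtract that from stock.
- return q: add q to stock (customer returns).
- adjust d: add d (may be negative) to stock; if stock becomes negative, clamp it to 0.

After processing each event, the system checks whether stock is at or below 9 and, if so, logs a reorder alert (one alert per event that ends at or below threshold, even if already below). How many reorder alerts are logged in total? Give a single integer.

Processing events:
Start: stock = 21
  Event 1 (adjust +6): 21 + 6 = 27
  Event 2 (sale 6): sell min(6,27)=6. stock: 27 - 6 = 21. total_sold = 6
  Event 3 (restock 36): 21 + 36 = 57
  Event 4 (restock 27): 57 + 27 = 84
  Event 5 (sale 11): sell min(11,84)=11. stock: 84 - 11 = 73. total_sold = 17
  Event 6 (sale 6): sell min(6,73)=6. stock: 73 - 6 = 67. total_sold = 23
  Event 7 (restock 18): 67 + 18 = 85
  Event 8 (return 8): 85 + 8 = 93
  Event 9 (sale 10): sell min(10,93)=10. stock: 93 - 10 = 83. total_sold = 33
  Event 10 (sale 10): sell min(10,83)=10. stock: 83 - 10 = 73. total_sold = 43
  Event 11 (restock 18): 73 + 18 = 91
  Event 12 (restock 12): 91 + 12 = 103
  Event 13 (restock 19): 103 + 19 = 122
  Event 14 (return 6): 122 + 6 = 128
  Event 15 (sale 11): sell min(11,128)=11. stock: 128 - 11 = 117. total_sold = 54
  Event 16 (sale 19): sell min(19,117)=19. stock: 117 - 19 = 98. total_sold = 73
Final: stock = 98, total_sold = 73

Checking against threshold 9:
  After event 1: stock=27 > 9
  After event 2: stock=21 > 9
  After event 3: stock=57 > 9
  After event 4: stock=84 > 9
  After event 5: stock=73 > 9
  After event 6: stock=67 > 9
  After event 7: stock=85 > 9
  After event 8: stock=93 > 9
  After event 9: stock=83 > 9
  After event 10: stock=73 > 9
  After event 11: stock=91 > 9
  After event 12: stock=103 > 9
  After event 13: stock=122 > 9
  After event 14: stock=128 > 9
  After event 15: stock=117 > 9
  After event 16: stock=98 > 9
Alert events: []. Count = 0

Answer: 0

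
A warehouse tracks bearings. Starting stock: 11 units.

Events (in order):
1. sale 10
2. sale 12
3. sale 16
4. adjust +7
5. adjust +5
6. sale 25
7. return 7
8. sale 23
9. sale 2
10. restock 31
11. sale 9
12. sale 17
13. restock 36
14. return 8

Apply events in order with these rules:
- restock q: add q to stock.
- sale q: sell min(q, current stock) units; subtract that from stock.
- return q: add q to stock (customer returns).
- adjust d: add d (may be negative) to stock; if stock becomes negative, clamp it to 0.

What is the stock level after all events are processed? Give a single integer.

Answer: 49

Derivation:
Processing events:
Start: stock = 11
  Event 1 (sale 10): sell min(10,11)=10. stock: 11 - 10 = 1. total_sold = 10
  Event 2 (sale 12): sell min(12,1)=1. stock: 1 - 1 = 0. total_sold = 11
  Event 3 (sale 16): sell min(16,0)=0. stock: 0 - 0 = 0. total_sold = 11
  Event 4 (adjust +7): 0 + 7 = 7
  Event 5 (adjust +5): 7 + 5 = 12
  Event 6 (sale 25): sell min(25,12)=12. stock: 12 - 12 = 0. total_sold = 23
  Event 7 (return 7): 0 + 7 = 7
  Event 8 (sale 23): sell min(23,7)=7. stock: 7 - 7 = 0. total_sold = 30
  Event 9 (sale 2): sell min(2,0)=0. stock: 0 - 0 = 0. total_sold = 30
  Event 10 (restock 31): 0 + 31 = 31
  Event 11 (sale 9): sell min(9,31)=9. stock: 31 - 9 = 22. total_sold = 39
  Event 12 (sale 17): sell min(17,22)=17. stock: 22 - 17 = 5. total_sold = 56
  Event 13 (restock 36): 5 + 36 = 41
  Event 14 (return 8): 41 + 8 = 49
Final: stock = 49, total_sold = 56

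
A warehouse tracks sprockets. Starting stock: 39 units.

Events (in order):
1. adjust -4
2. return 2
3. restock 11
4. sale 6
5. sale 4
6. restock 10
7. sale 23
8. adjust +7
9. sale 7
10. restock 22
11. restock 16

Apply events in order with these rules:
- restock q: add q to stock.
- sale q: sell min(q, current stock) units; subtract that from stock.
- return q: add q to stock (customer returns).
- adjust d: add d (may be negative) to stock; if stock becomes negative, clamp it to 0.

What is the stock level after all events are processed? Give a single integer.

Processing events:
Start: stock = 39
  Event 1 (adjust -4): 39 + -4 = 35
  Event 2 (return 2): 35 + 2 = 37
  Event 3 (restock 11): 37 + 11 = 48
  Event 4 (sale 6): sell min(6,48)=6. stock: 48 - 6 = 42. total_sold = 6
  Event 5 (sale 4): sell min(4,42)=4. stock: 42 - 4 = 38. total_sold = 10
  Event 6 (restock 10): 38 + 10 = 48
  Event 7 (sale 23): sell min(23,48)=23. stock: 48 - 23 = 25. total_sold = 33
  Event 8 (adjust +7): 25 + 7 = 32
  Event 9 (sale 7): sell min(7,32)=7. stock: 32 - 7 = 25. total_sold = 40
  Event 10 (restock 22): 25 + 22 = 47
  Event 11 (restock 16): 47 + 16 = 63
Final: stock = 63, total_sold = 40

Answer: 63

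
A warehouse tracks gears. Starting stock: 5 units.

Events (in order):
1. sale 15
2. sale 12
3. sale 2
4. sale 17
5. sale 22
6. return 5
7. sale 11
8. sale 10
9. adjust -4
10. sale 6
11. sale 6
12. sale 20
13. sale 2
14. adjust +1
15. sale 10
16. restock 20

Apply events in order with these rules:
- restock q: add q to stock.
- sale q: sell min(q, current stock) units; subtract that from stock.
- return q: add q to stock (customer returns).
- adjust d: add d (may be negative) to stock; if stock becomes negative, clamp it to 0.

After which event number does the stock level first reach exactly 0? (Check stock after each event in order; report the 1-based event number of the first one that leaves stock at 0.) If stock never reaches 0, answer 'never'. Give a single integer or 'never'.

Answer: 1

Derivation:
Processing events:
Start: stock = 5
  Event 1 (sale 15): sell min(15,5)=5. stock: 5 - 5 = 0. total_sold = 5
  Event 2 (sale 12): sell min(12,0)=0. stock: 0 - 0 = 0. total_sold = 5
  Event 3 (sale 2): sell min(2,0)=0. stock: 0 - 0 = 0. total_sold = 5
  Event 4 (sale 17): sell min(17,0)=0. stock: 0 - 0 = 0. total_sold = 5
  Event 5 (sale 22): sell min(22,0)=0. stock: 0 - 0 = 0. total_sold = 5
  Event 6 (return 5): 0 + 5 = 5
  Event 7 (sale 11): sell min(11,5)=5. stock: 5 - 5 = 0. total_sold = 10
  Event 8 (sale 10): sell min(10,0)=0. stock: 0 - 0 = 0. total_sold = 10
  Event 9 (adjust -4): 0 + -4 = 0 (clamped to 0)
  Event 10 (sale 6): sell min(6,0)=0. stock: 0 - 0 = 0. total_sold = 10
  Event 11 (sale 6): sell min(6,0)=0. stock: 0 - 0 = 0. total_sold = 10
  Event 12 (sale 20): sell min(20,0)=0. stock: 0 - 0 = 0. total_sold = 10
  Event 13 (sale 2): sell min(2,0)=0. stock: 0 - 0 = 0. total_sold = 10
  Event 14 (adjust +1): 0 + 1 = 1
  Event 15 (sale 10): sell min(10,1)=1. stock: 1 - 1 = 0. total_sold = 11
  Event 16 (restock 20): 0 + 20 = 20
Final: stock = 20, total_sold = 11

First zero at event 1.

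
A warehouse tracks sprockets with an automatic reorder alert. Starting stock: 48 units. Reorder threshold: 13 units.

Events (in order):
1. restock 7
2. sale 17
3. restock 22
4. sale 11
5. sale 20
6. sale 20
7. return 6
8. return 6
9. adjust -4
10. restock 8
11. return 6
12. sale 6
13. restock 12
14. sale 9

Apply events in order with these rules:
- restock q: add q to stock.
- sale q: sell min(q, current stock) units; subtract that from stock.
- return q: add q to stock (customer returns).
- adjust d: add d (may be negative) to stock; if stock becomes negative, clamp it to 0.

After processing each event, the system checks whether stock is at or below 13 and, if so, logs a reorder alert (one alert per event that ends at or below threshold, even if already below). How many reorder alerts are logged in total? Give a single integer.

Processing events:
Start: stock = 48
  Event 1 (restock 7): 48 + 7 = 55
  Event 2 (sale 17): sell min(17,55)=17. stock: 55 - 17 = 38. total_sold = 17
  Event 3 (restock 22): 38 + 22 = 60
  Event 4 (sale 11): sell min(11,60)=11. stock: 60 - 11 = 49. total_sold = 28
  Event 5 (sale 20): sell min(20,49)=20. stock: 49 - 20 = 29. total_sold = 48
  Event 6 (sale 20): sell min(20,29)=20. stock: 29 - 20 = 9. total_sold = 68
  Event 7 (return 6): 9 + 6 = 15
  Event 8 (return 6): 15 + 6 = 21
  Event 9 (adjust -4): 21 + -4 = 17
  Event 10 (restock 8): 17 + 8 = 25
  Event 11 (return 6): 25 + 6 = 31
  Event 12 (sale 6): sell min(6,31)=6. stock: 31 - 6 = 25. total_sold = 74
  Event 13 (restock 12): 25 + 12 = 37
  Event 14 (sale 9): sell min(9,37)=9. stock: 37 - 9 = 28. total_sold = 83
Final: stock = 28, total_sold = 83

Checking against threshold 13:
  After event 1: stock=55 > 13
  After event 2: stock=38 > 13
  After event 3: stock=60 > 13
  After event 4: stock=49 > 13
  After event 5: stock=29 > 13
  After event 6: stock=9 <= 13 -> ALERT
  After event 7: stock=15 > 13
  After event 8: stock=21 > 13
  After event 9: stock=17 > 13
  After event 10: stock=25 > 13
  After event 11: stock=31 > 13
  After event 12: stock=25 > 13
  After event 13: stock=37 > 13
  After event 14: stock=28 > 13
Alert events: [6]. Count = 1

Answer: 1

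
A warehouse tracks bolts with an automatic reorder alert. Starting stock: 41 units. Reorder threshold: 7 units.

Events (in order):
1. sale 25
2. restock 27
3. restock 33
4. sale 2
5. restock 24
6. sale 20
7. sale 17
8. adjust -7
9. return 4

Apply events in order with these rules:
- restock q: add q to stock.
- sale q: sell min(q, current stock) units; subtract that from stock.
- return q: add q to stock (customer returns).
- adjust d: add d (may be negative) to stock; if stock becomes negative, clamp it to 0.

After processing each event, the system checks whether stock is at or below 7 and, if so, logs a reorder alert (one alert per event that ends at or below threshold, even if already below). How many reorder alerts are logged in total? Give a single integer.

Processing events:
Start: stock = 41
  Event 1 (sale 25): sell min(25,41)=25. stock: 41 - 25 = 16. total_sold = 25
  Event 2 (restock 27): 16 + 27 = 43
  Event 3 (restock 33): 43 + 33 = 76
  Event 4 (sale 2): sell min(2,76)=2. stock: 76 - 2 = 74. total_sold = 27
  Event 5 (restock 24): 74 + 24 = 98
  Event 6 (sale 20): sell min(20,98)=20. stock: 98 - 20 = 78. total_sold = 47
  Event 7 (sale 17): sell min(17,78)=17. stock: 78 - 17 = 61. total_sold = 64
  Event 8 (adjust -7): 61 + -7 = 54
  Event 9 (return 4): 54 + 4 = 58
Final: stock = 58, total_sold = 64

Checking against threshold 7:
  After event 1: stock=16 > 7
  After event 2: stock=43 > 7
  After event 3: stock=76 > 7
  After event 4: stock=74 > 7
  After event 5: stock=98 > 7
  After event 6: stock=78 > 7
  After event 7: stock=61 > 7
  After event 8: stock=54 > 7
  After event 9: stock=58 > 7
Alert events: []. Count = 0

Answer: 0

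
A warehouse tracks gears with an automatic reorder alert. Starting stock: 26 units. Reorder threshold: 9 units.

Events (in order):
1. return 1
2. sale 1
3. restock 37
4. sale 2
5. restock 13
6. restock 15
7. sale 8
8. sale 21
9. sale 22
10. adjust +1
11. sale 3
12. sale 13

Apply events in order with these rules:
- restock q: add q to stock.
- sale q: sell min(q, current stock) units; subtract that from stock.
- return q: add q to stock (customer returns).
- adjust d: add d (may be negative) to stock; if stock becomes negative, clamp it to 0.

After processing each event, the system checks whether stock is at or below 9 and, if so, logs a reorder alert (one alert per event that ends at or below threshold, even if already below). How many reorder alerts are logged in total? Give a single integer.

Processing events:
Start: stock = 26
  Event 1 (return 1): 26 + 1 = 27
  Event 2 (sale 1): sell min(1,27)=1. stock: 27 - 1 = 26. total_sold = 1
  Event 3 (restock 37): 26 + 37 = 63
  Event 4 (sale 2): sell min(2,63)=2. stock: 63 - 2 = 61. total_sold = 3
  Event 5 (restock 13): 61 + 13 = 74
  Event 6 (restock 15): 74 + 15 = 89
  Event 7 (sale 8): sell min(8,89)=8. stock: 89 - 8 = 81. total_sold = 11
  Event 8 (sale 21): sell min(21,81)=21. stock: 81 - 21 = 60. total_sold = 32
  Event 9 (sale 22): sell min(22,60)=22. stock: 60 - 22 = 38. total_sold = 54
  Event 10 (adjust +1): 38 + 1 = 39
  Event 11 (sale 3): sell min(3,39)=3. stock: 39 - 3 = 36. total_sold = 57
  Event 12 (sale 13): sell min(13,36)=13. stock: 36 - 13 = 23. total_sold = 70
Final: stock = 23, total_sold = 70

Checking against threshold 9:
  After event 1: stock=27 > 9
  After event 2: stock=26 > 9
  After event 3: stock=63 > 9
  After event 4: stock=61 > 9
  After event 5: stock=74 > 9
  After event 6: stock=89 > 9
  After event 7: stock=81 > 9
  After event 8: stock=60 > 9
  After event 9: stock=38 > 9
  After event 10: stock=39 > 9
  After event 11: stock=36 > 9
  After event 12: stock=23 > 9
Alert events: []. Count = 0

Answer: 0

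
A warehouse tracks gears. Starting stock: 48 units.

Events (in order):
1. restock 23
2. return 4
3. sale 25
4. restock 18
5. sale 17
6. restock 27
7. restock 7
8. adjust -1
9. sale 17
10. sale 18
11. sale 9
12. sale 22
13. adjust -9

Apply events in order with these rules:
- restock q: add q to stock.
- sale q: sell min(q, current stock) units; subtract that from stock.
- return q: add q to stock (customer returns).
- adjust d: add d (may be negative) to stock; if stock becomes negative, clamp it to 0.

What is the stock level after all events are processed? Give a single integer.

Answer: 9

Derivation:
Processing events:
Start: stock = 48
  Event 1 (restock 23): 48 + 23 = 71
  Event 2 (return 4): 71 + 4 = 75
  Event 3 (sale 25): sell min(25,75)=25. stock: 75 - 25 = 50. total_sold = 25
  Event 4 (restock 18): 50 + 18 = 68
  Event 5 (sale 17): sell min(17,68)=17. stock: 68 - 17 = 51. total_sold = 42
  Event 6 (restock 27): 51 + 27 = 78
  Event 7 (restock 7): 78 + 7 = 85
  Event 8 (adjust -1): 85 + -1 = 84
  Event 9 (sale 17): sell min(17,84)=17. stock: 84 - 17 = 67. total_sold = 59
  Event 10 (sale 18): sell min(18,67)=18. stock: 67 - 18 = 49. total_sold = 77
  Event 11 (sale 9): sell min(9,49)=9. stock: 49 - 9 = 40. total_sold = 86
  Event 12 (sale 22): sell min(22,40)=22. stock: 40 - 22 = 18. total_sold = 108
  Event 13 (adjust -9): 18 + -9 = 9
Final: stock = 9, total_sold = 108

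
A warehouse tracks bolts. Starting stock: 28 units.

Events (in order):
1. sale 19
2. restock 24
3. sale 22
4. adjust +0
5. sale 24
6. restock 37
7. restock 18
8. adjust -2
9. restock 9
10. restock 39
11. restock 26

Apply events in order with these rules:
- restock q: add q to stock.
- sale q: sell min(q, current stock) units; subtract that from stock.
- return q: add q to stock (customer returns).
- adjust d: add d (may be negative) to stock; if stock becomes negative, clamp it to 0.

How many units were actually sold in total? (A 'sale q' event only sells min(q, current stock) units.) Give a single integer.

Answer: 52

Derivation:
Processing events:
Start: stock = 28
  Event 1 (sale 19): sell min(19,28)=19. stock: 28 - 19 = 9. total_sold = 19
  Event 2 (restock 24): 9 + 24 = 33
  Event 3 (sale 22): sell min(22,33)=22. stock: 33 - 22 = 11. total_sold = 41
  Event 4 (adjust +0): 11 + 0 = 11
  Event 5 (sale 24): sell min(24,11)=11. stock: 11 - 11 = 0. total_sold = 52
  Event 6 (restock 37): 0 + 37 = 37
  Event 7 (restock 18): 37 + 18 = 55
  Event 8 (adjust -2): 55 + -2 = 53
  Event 9 (restock 9): 53 + 9 = 62
  Event 10 (restock 39): 62 + 39 = 101
  Event 11 (restock 26): 101 + 26 = 127
Final: stock = 127, total_sold = 52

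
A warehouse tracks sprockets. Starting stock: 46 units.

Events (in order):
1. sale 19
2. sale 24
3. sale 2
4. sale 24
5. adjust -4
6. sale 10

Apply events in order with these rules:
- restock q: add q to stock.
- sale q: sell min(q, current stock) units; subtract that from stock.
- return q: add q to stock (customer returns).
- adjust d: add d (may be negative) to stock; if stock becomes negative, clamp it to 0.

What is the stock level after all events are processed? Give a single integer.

Processing events:
Start: stock = 46
  Event 1 (sale 19): sell min(19,46)=19. stock: 46 - 19 = 27. total_sold = 19
  Event 2 (sale 24): sell min(24,27)=24. stock: 27 - 24 = 3. total_sold = 43
  Event 3 (sale 2): sell min(2,3)=2. stock: 3 - 2 = 1. total_sold = 45
  Event 4 (sale 24): sell min(24,1)=1. stock: 1 - 1 = 0. total_sold = 46
  Event 5 (adjust -4): 0 + -4 = 0 (clamped to 0)
  Event 6 (sale 10): sell min(10,0)=0. stock: 0 - 0 = 0. total_sold = 46
Final: stock = 0, total_sold = 46

Answer: 0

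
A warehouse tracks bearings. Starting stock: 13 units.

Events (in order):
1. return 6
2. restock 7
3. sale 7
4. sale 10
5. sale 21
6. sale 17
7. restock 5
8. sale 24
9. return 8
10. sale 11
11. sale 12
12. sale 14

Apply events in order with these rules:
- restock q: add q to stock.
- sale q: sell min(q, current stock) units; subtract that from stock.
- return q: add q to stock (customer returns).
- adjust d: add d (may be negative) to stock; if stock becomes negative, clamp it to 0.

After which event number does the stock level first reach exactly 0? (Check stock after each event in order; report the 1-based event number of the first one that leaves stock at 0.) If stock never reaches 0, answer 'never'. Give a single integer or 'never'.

Answer: 5

Derivation:
Processing events:
Start: stock = 13
  Event 1 (return 6): 13 + 6 = 19
  Event 2 (restock 7): 19 + 7 = 26
  Event 3 (sale 7): sell min(7,26)=7. stock: 26 - 7 = 19. total_sold = 7
  Event 4 (sale 10): sell min(10,19)=10. stock: 19 - 10 = 9. total_sold = 17
  Event 5 (sale 21): sell min(21,9)=9. stock: 9 - 9 = 0. total_sold = 26
  Event 6 (sale 17): sell min(17,0)=0. stock: 0 - 0 = 0. total_sold = 26
  Event 7 (restock 5): 0 + 5 = 5
  Event 8 (sale 24): sell min(24,5)=5. stock: 5 - 5 = 0. total_sold = 31
  Event 9 (return 8): 0 + 8 = 8
  Event 10 (sale 11): sell min(11,8)=8. stock: 8 - 8 = 0. total_sold = 39
  Event 11 (sale 12): sell min(12,0)=0. stock: 0 - 0 = 0. total_sold = 39
  Event 12 (sale 14): sell min(14,0)=0. stock: 0 - 0 = 0. total_sold = 39
Final: stock = 0, total_sold = 39

First zero at event 5.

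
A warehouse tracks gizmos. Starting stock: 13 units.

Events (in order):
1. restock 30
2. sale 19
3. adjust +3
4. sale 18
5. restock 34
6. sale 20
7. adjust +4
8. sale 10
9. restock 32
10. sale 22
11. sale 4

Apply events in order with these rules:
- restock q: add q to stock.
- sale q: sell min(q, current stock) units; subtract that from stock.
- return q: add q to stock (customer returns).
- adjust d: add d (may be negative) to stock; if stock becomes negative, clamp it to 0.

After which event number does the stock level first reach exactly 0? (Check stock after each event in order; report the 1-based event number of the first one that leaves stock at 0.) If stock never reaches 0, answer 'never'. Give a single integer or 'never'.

Processing events:
Start: stock = 13
  Event 1 (restock 30): 13 + 30 = 43
  Event 2 (sale 19): sell min(19,43)=19. stock: 43 - 19 = 24. total_sold = 19
  Event 3 (adjust +3): 24 + 3 = 27
  Event 4 (sale 18): sell min(18,27)=18. stock: 27 - 18 = 9. total_sold = 37
  Event 5 (restock 34): 9 + 34 = 43
  Event 6 (sale 20): sell min(20,43)=20. stock: 43 - 20 = 23. total_sold = 57
  Event 7 (adjust +4): 23 + 4 = 27
  Event 8 (sale 10): sell min(10,27)=10. stock: 27 - 10 = 17. total_sold = 67
  Event 9 (restock 32): 17 + 32 = 49
  Event 10 (sale 22): sell min(22,49)=22. stock: 49 - 22 = 27. total_sold = 89
  Event 11 (sale 4): sell min(4,27)=4. stock: 27 - 4 = 23. total_sold = 93
Final: stock = 23, total_sold = 93

Stock never reaches 0.

Answer: never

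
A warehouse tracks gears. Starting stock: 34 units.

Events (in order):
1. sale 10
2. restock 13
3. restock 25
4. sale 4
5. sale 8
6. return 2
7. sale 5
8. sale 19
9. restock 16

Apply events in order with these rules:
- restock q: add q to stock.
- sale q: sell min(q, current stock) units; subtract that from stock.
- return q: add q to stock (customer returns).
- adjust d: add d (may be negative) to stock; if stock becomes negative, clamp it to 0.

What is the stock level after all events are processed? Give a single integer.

Answer: 44

Derivation:
Processing events:
Start: stock = 34
  Event 1 (sale 10): sell min(10,34)=10. stock: 34 - 10 = 24. total_sold = 10
  Event 2 (restock 13): 24 + 13 = 37
  Event 3 (restock 25): 37 + 25 = 62
  Event 4 (sale 4): sell min(4,62)=4. stock: 62 - 4 = 58. total_sold = 14
  Event 5 (sale 8): sell min(8,58)=8. stock: 58 - 8 = 50. total_sold = 22
  Event 6 (return 2): 50 + 2 = 52
  Event 7 (sale 5): sell min(5,52)=5. stock: 52 - 5 = 47. total_sold = 27
  Event 8 (sale 19): sell min(19,47)=19. stock: 47 - 19 = 28. total_sold = 46
  Event 9 (restock 16): 28 + 16 = 44
Final: stock = 44, total_sold = 46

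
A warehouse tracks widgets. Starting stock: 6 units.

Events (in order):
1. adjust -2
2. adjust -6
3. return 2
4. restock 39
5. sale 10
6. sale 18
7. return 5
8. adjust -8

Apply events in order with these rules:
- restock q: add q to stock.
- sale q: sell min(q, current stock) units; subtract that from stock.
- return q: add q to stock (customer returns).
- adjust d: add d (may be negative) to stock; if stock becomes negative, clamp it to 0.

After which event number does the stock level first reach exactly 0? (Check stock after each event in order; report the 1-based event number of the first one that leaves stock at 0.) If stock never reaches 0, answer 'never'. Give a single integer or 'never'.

Answer: 2

Derivation:
Processing events:
Start: stock = 6
  Event 1 (adjust -2): 6 + -2 = 4
  Event 2 (adjust -6): 4 + -6 = 0 (clamped to 0)
  Event 3 (return 2): 0 + 2 = 2
  Event 4 (restock 39): 2 + 39 = 41
  Event 5 (sale 10): sell min(10,41)=10. stock: 41 - 10 = 31. total_sold = 10
  Event 6 (sale 18): sell min(18,31)=18. stock: 31 - 18 = 13. total_sold = 28
  Event 7 (return 5): 13 + 5 = 18
  Event 8 (adjust -8): 18 + -8 = 10
Final: stock = 10, total_sold = 28

First zero at event 2.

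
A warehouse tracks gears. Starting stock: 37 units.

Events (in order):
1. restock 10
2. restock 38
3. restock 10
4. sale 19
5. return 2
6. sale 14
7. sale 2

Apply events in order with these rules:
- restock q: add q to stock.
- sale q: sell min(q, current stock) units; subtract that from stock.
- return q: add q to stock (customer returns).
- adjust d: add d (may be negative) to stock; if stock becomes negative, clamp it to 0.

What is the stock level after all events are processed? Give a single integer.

Answer: 62

Derivation:
Processing events:
Start: stock = 37
  Event 1 (restock 10): 37 + 10 = 47
  Event 2 (restock 38): 47 + 38 = 85
  Event 3 (restock 10): 85 + 10 = 95
  Event 4 (sale 19): sell min(19,95)=19. stock: 95 - 19 = 76. total_sold = 19
  Event 5 (return 2): 76 + 2 = 78
  Event 6 (sale 14): sell min(14,78)=14. stock: 78 - 14 = 64. total_sold = 33
  Event 7 (sale 2): sell min(2,64)=2. stock: 64 - 2 = 62. total_sold = 35
Final: stock = 62, total_sold = 35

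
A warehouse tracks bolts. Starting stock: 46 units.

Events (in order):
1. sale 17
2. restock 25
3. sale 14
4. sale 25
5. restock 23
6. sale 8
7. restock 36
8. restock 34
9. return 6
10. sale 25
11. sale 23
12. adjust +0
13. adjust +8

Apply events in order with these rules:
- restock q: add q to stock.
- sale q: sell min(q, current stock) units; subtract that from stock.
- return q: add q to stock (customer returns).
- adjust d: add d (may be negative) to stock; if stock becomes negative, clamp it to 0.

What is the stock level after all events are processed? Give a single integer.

Answer: 66

Derivation:
Processing events:
Start: stock = 46
  Event 1 (sale 17): sell min(17,46)=17. stock: 46 - 17 = 29. total_sold = 17
  Event 2 (restock 25): 29 + 25 = 54
  Event 3 (sale 14): sell min(14,54)=14. stock: 54 - 14 = 40. total_sold = 31
  Event 4 (sale 25): sell min(25,40)=25. stock: 40 - 25 = 15. total_sold = 56
  Event 5 (restock 23): 15 + 23 = 38
  Event 6 (sale 8): sell min(8,38)=8. stock: 38 - 8 = 30. total_sold = 64
  Event 7 (restock 36): 30 + 36 = 66
  Event 8 (restock 34): 66 + 34 = 100
  Event 9 (return 6): 100 + 6 = 106
  Event 10 (sale 25): sell min(25,106)=25. stock: 106 - 25 = 81. total_sold = 89
  Event 11 (sale 23): sell min(23,81)=23. stock: 81 - 23 = 58. total_sold = 112
  Event 12 (adjust +0): 58 + 0 = 58
  Event 13 (adjust +8): 58 + 8 = 66
Final: stock = 66, total_sold = 112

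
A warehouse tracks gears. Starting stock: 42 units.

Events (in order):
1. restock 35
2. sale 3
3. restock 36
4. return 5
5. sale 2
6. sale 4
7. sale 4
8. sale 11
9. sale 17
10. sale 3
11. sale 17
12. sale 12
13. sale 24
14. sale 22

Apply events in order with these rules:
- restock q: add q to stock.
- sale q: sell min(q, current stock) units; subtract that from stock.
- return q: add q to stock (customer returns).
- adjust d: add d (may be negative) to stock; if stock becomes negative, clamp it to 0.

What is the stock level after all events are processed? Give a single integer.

Processing events:
Start: stock = 42
  Event 1 (restock 35): 42 + 35 = 77
  Event 2 (sale 3): sell min(3,77)=3. stock: 77 - 3 = 74. total_sold = 3
  Event 3 (restock 36): 74 + 36 = 110
  Event 4 (return 5): 110 + 5 = 115
  Event 5 (sale 2): sell min(2,115)=2. stock: 115 - 2 = 113. total_sold = 5
  Event 6 (sale 4): sell min(4,113)=4. stock: 113 - 4 = 109. total_sold = 9
  Event 7 (sale 4): sell min(4,109)=4. stock: 109 - 4 = 105. total_sold = 13
  Event 8 (sale 11): sell min(11,105)=11. stock: 105 - 11 = 94. total_sold = 24
  Event 9 (sale 17): sell min(17,94)=17. stock: 94 - 17 = 77. total_sold = 41
  Event 10 (sale 3): sell min(3,77)=3. stock: 77 - 3 = 74. total_sold = 44
  Event 11 (sale 17): sell min(17,74)=17. stock: 74 - 17 = 57. total_sold = 61
  Event 12 (sale 12): sell min(12,57)=12. stock: 57 - 12 = 45. total_sold = 73
  Event 13 (sale 24): sell min(24,45)=24. stock: 45 - 24 = 21. total_sold = 97
  Event 14 (sale 22): sell min(22,21)=21. stock: 21 - 21 = 0. total_sold = 118
Final: stock = 0, total_sold = 118

Answer: 0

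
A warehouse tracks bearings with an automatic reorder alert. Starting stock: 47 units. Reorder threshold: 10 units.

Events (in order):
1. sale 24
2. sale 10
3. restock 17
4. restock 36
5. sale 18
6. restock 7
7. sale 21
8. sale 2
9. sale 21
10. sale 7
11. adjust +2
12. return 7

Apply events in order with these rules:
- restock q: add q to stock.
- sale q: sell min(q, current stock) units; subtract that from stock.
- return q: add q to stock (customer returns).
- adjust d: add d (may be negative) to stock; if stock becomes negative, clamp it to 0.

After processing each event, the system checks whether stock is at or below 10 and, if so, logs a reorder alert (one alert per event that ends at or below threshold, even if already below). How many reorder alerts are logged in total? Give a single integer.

Processing events:
Start: stock = 47
  Event 1 (sale 24): sell min(24,47)=24. stock: 47 - 24 = 23. total_sold = 24
  Event 2 (sale 10): sell min(10,23)=10. stock: 23 - 10 = 13. total_sold = 34
  Event 3 (restock 17): 13 + 17 = 30
  Event 4 (restock 36): 30 + 36 = 66
  Event 5 (sale 18): sell min(18,66)=18. stock: 66 - 18 = 48. total_sold = 52
  Event 6 (restock 7): 48 + 7 = 55
  Event 7 (sale 21): sell min(21,55)=21. stock: 55 - 21 = 34. total_sold = 73
  Event 8 (sale 2): sell min(2,34)=2. stock: 34 - 2 = 32. total_sold = 75
  Event 9 (sale 21): sell min(21,32)=21. stock: 32 - 21 = 11. total_sold = 96
  Event 10 (sale 7): sell min(7,11)=7. stock: 11 - 7 = 4. total_sold = 103
  Event 11 (adjust +2): 4 + 2 = 6
  Event 12 (return 7): 6 + 7 = 13
Final: stock = 13, total_sold = 103

Checking against threshold 10:
  After event 1: stock=23 > 10
  After event 2: stock=13 > 10
  After event 3: stock=30 > 10
  After event 4: stock=66 > 10
  After event 5: stock=48 > 10
  After event 6: stock=55 > 10
  After event 7: stock=34 > 10
  After event 8: stock=32 > 10
  After event 9: stock=11 > 10
  After event 10: stock=4 <= 10 -> ALERT
  After event 11: stock=6 <= 10 -> ALERT
  After event 12: stock=13 > 10
Alert events: [10, 11]. Count = 2

Answer: 2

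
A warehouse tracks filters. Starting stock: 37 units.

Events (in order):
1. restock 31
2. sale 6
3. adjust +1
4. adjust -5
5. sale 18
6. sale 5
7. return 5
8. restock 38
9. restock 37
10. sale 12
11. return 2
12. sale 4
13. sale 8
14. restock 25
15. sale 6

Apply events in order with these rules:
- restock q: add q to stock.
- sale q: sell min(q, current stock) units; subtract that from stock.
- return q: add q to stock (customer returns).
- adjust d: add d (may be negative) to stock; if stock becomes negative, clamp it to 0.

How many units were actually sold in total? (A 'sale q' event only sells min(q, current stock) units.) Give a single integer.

Answer: 59

Derivation:
Processing events:
Start: stock = 37
  Event 1 (restock 31): 37 + 31 = 68
  Event 2 (sale 6): sell min(6,68)=6. stock: 68 - 6 = 62. total_sold = 6
  Event 3 (adjust +1): 62 + 1 = 63
  Event 4 (adjust -5): 63 + -5 = 58
  Event 5 (sale 18): sell min(18,58)=18. stock: 58 - 18 = 40. total_sold = 24
  Event 6 (sale 5): sell min(5,40)=5. stock: 40 - 5 = 35. total_sold = 29
  Event 7 (return 5): 35 + 5 = 40
  Event 8 (restock 38): 40 + 38 = 78
  Event 9 (restock 37): 78 + 37 = 115
  Event 10 (sale 12): sell min(12,115)=12. stock: 115 - 12 = 103. total_sold = 41
  Event 11 (return 2): 103 + 2 = 105
  Event 12 (sale 4): sell min(4,105)=4. stock: 105 - 4 = 101. total_sold = 45
  Event 13 (sale 8): sell min(8,101)=8. stock: 101 - 8 = 93. total_sold = 53
  Event 14 (restock 25): 93 + 25 = 118
  Event 15 (sale 6): sell min(6,118)=6. stock: 118 - 6 = 112. total_sold = 59
Final: stock = 112, total_sold = 59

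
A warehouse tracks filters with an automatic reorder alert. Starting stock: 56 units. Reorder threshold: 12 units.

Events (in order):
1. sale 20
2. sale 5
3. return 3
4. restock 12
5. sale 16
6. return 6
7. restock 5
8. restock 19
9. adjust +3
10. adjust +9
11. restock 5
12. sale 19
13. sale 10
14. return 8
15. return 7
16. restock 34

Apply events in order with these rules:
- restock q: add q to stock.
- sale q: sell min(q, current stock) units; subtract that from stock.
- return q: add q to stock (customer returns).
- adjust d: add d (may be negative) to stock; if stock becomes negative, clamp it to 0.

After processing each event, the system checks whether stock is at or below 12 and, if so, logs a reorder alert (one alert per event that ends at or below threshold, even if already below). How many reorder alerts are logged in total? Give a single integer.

Processing events:
Start: stock = 56
  Event 1 (sale 20): sell min(20,56)=20. stock: 56 - 20 = 36. total_sold = 20
  Event 2 (sale 5): sell min(5,36)=5. stock: 36 - 5 = 31. total_sold = 25
  Event 3 (return 3): 31 + 3 = 34
  Event 4 (restock 12): 34 + 12 = 46
  Event 5 (sale 16): sell min(16,46)=16. stock: 46 - 16 = 30. total_sold = 41
  Event 6 (return 6): 30 + 6 = 36
  Event 7 (restock 5): 36 + 5 = 41
  Event 8 (restock 19): 41 + 19 = 60
  Event 9 (adjust +3): 60 + 3 = 63
  Event 10 (adjust +9): 63 + 9 = 72
  Event 11 (restock 5): 72 + 5 = 77
  Event 12 (sale 19): sell min(19,77)=19. stock: 77 - 19 = 58. total_sold = 60
  Event 13 (sale 10): sell min(10,58)=10. stock: 58 - 10 = 48. total_sold = 70
  Event 14 (return 8): 48 + 8 = 56
  Event 15 (return 7): 56 + 7 = 63
  Event 16 (restock 34): 63 + 34 = 97
Final: stock = 97, total_sold = 70

Checking against threshold 12:
  After event 1: stock=36 > 12
  After event 2: stock=31 > 12
  After event 3: stock=34 > 12
  After event 4: stock=46 > 12
  After event 5: stock=30 > 12
  After event 6: stock=36 > 12
  After event 7: stock=41 > 12
  After event 8: stock=60 > 12
  After event 9: stock=63 > 12
  After event 10: stock=72 > 12
  After event 11: stock=77 > 12
  After event 12: stock=58 > 12
  After event 13: stock=48 > 12
  After event 14: stock=56 > 12
  After event 15: stock=63 > 12
  After event 16: stock=97 > 12
Alert events: []. Count = 0

Answer: 0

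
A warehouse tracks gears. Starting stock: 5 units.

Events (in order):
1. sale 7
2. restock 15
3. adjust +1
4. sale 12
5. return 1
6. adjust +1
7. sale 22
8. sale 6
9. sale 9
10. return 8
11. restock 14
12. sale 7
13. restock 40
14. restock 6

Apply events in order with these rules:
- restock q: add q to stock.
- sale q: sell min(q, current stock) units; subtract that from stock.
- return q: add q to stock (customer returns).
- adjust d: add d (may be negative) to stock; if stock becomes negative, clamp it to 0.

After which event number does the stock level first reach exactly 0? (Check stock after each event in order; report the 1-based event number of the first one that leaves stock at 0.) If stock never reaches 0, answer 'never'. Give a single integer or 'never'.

Answer: 1

Derivation:
Processing events:
Start: stock = 5
  Event 1 (sale 7): sell min(7,5)=5. stock: 5 - 5 = 0. total_sold = 5
  Event 2 (restock 15): 0 + 15 = 15
  Event 3 (adjust +1): 15 + 1 = 16
  Event 4 (sale 12): sell min(12,16)=12. stock: 16 - 12 = 4. total_sold = 17
  Event 5 (return 1): 4 + 1 = 5
  Event 6 (adjust +1): 5 + 1 = 6
  Event 7 (sale 22): sell min(22,6)=6. stock: 6 - 6 = 0. total_sold = 23
  Event 8 (sale 6): sell min(6,0)=0. stock: 0 - 0 = 0. total_sold = 23
  Event 9 (sale 9): sell min(9,0)=0. stock: 0 - 0 = 0. total_sold = 23
  Event 10 (return 8): 0 + 8 = 8
  Event 11 (restock 14): 8 + 14 = 22
  Event 12 (sale 7): sell min(7,22)=7. stock: 22 - 7 = 15. total_sold = 30
  Event 13 (restock 40): 15 + 40 = 55
  Event 14 (restock 6): 55 + 6 = 61
Final: stock = 61, total_sold = 30

First zero at event 1.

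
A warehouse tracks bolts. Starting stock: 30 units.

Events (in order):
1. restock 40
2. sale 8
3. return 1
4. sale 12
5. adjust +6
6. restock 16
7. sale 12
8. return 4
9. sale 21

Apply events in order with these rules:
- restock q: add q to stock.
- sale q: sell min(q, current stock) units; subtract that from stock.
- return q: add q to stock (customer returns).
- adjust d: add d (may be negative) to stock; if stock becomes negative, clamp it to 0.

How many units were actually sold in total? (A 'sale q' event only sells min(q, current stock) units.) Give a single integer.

Processing events:
Start: stock = 30
  Event 1 (restock 40): 30 + 40 = 70
  Event 2 (sale 8): sell min(8,70)=8. stock: 70 - 8 = 62. total_sold = 8
  Event 3 (return 1): 62 + 1 = 63
  Event 4 (sale 12): sell min(12,63)=12. stock: 63 - 12 = 51. total_sold = 20
  Event 5 (adjust +6): 51 + 6 = 57
  Event 6 (restock 16): 57 + 16 = 73
  Event 7 (sale 12): sell min(12,73)=12. stock: 73 - 12 = 61. total_sold = 32
  Event 8 (return 4): 61 + 4 = 65
  Event 9 (sale 21): sell min(21,65)=21. stock: 65 - 21 = 44. total_sold = 53
Final: stock = 44, total_sold = 53

Answer: 53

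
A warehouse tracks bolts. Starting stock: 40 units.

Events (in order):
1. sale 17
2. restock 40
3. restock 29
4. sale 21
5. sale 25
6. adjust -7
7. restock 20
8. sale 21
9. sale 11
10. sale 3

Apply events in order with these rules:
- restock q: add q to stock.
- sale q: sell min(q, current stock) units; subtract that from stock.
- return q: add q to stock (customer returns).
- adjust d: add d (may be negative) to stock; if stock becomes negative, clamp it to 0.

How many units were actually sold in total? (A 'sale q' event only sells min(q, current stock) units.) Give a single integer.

Processing events:
Start: stock = 40
  Event 1 (sale 17): sell min(17,40)=17. stock: 40 - 17 = 23. total_sold = 17
  Event 2 (restock 40): 23 + 40 = 63
  Event 3 (restock 29): 63 + 29 = 92
  Event 4 (sale 21): sell min(21,92)=21. stock: 92 - 21 = 71. total_sold = 38
  Event 5 (sale 25): sell min(25,71)=25. stock: 71 - 25 = 46. total_sold = 63
  Event 6 (adjust -7): 46 + -7 = 39
  Event 7 (restock 20): 39 + 20 = 59
  Event 8 (sale 21): sell min(21,59)=21. stock: 59 - 21 = 38. total_sold = 84
  Event 9 (sale 11): sell min(11,38)=11. stock: 38 - 11 = 27. total_sold = 95
  Event 10 (sale 3): sell min(3,27)=3. stock: 27 - 3 = 24. total_sold = 98
Final: stock = 24, total_sold = 98

Answer: 98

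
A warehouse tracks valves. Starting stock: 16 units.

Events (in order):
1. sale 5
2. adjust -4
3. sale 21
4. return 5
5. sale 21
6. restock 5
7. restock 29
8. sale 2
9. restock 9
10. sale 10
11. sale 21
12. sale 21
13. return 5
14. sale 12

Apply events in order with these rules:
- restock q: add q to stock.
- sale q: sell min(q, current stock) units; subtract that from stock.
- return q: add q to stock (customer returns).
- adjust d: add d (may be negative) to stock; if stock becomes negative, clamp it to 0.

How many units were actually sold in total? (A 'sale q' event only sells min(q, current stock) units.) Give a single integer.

Processing events:
Start: stock = 16
  Event 1 (sale 5): sell min(5,16)=5. stock: 16 - 5 = 11. total_sold = 5
  Event 2 (adjust -4): 11 + -4 = 7
  Event 3 (sale 21): sell min(21,7)=7. stock: 7 - 7 = 0. total_sold = 12
  Event 4 (return 5): 0 + 5 = 5
  Event 5 (sale 21): sell min(21,5)=5. stock: 5 - 5 = 0. total_sold = 17
  Event 6 (restock 5): 0 + 5 = 5
  Event 7 (restock 29): 5 + 29 = 34
  Event 8 (sale 2): sell min(2,34)=2. stock: 34 - 2 = 32. total_sold = 19
  Event 9 (restock 9): 32 + 9 = 41
  Event 10 (sale 10): sell min(10,41)=10. stock: 41 - 10 = 31. total_sold = 29
  Event 11 (sale 21): sell min(21,31)=21. stock: 31 - 21 = 10. total_sold = 50
  Event 12 (sale 21): sell min(21,10)=10. stock: 10 - 10 = 0. total_sold = 60
  Event 13 (return 5): 0 + 5 = 5
  Event 14 (sale 12): sell min(12,5)=5. stock: 5 - 5 = 0. total_sold = 65
Final: stock = 0, total_sold = 65

Answer: 65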